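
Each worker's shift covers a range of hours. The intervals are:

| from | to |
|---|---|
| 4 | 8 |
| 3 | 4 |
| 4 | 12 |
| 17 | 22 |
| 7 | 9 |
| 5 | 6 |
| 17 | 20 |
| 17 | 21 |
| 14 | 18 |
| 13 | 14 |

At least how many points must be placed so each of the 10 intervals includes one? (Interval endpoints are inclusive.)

By right end: [3,4]  [5,6]  [4,8]  [7,9]  [4,12]  [13,14]  [14,18]  [17,20]  [17,21]  [17,22]
[3,4] uncovered → point at 4; [5,6] uncovered → point at 6; [7,9] uncovered → point at 9; [13,14] uncovered → point at 14; [17,20] uncovered → point at 20.
Points: 4, 6, 9, 14, 20 (5 total).

5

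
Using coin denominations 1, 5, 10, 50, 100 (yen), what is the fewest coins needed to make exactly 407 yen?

7

407 = 4×100 + 1×5 + 2×1
Total coins = 4 + 1 + 2 = 7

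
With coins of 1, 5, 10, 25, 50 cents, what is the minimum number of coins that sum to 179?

8

179 − 3×50→29 − 1×25→4 − 4×1→0
Total coins = 3 + 1 + 4 = 8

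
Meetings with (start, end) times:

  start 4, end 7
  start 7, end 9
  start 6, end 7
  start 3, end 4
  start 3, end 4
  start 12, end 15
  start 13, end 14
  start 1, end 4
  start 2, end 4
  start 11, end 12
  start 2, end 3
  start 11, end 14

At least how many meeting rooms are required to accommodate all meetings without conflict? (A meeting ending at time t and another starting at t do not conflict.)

Count concurrent intervals with a sweep; the peak is the room count.
starts: [1, 2, 2, 3, 3, 4, 6, 7, 11, 11, 12, 13]
ends:   [3, 4, 4, 4, 4, 7, 7, 9, 12, 14, 14, 15]
s1→1 s2→2 s2→3 e3→2 s3→3 s3→4  — peak 4.

4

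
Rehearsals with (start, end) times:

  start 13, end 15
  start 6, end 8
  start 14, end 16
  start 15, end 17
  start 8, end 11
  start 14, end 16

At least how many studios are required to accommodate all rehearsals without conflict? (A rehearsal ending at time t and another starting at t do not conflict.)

The answer is the maximum number of intervals overlapping at any instant.
Events (time:±→running): 6:+→1 8:-→0 8:+→1 11:-→0 13:+→1 14:+→2 14:+→3 … peak 3.

3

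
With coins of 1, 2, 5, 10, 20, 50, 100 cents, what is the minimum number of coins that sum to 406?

406 − 4×100→6 − 1×5→1 − 1×1→0
Total coins = 4 + 1 + 1 = 6

6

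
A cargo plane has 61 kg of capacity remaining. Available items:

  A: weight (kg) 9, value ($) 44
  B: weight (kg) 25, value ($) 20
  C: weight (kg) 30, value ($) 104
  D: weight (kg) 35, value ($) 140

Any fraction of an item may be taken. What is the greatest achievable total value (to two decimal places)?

Sort by value per unit weight and fill in that order.
Order: A (44/9=4.89) > D (140/35=4.00) > C (104/30=3.47) > B (20/25=0.80)
Fill: take A (9 @ 44) → take D (35 @ 140) → take 17/30 of C → 58.93; 61/61 used.
Total value = 242.93

242.93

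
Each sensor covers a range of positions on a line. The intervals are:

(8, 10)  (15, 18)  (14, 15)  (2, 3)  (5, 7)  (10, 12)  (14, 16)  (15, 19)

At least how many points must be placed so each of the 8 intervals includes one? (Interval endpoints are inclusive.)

4

Sorted: [2,3] [5,7] [8,10] [10,12] [14,15] [14,16] [15,18] [15,19]
{[2,3]} hit by 3; {[5,7]} hit by 7; {[8,10],[10,12]} hit by 10; {[14,15],[14,16],[15,18],[15,19]} hit by 15.
Points: 3, 7, 10, 15 (4 total).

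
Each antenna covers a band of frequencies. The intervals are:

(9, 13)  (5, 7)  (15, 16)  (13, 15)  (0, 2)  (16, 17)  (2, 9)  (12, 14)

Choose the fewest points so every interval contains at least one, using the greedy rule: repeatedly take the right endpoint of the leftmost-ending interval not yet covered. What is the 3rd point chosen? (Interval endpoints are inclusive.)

13

Process intervals by earliest right end; each time one isn't hit yet, stab at its right endpoint.
By right end: [0,2]  [5,7]  [2,9]  [9,13]  [12,14]  [13,15]  [15,16]  [16,17]
[0,2] uncovered → point at 2; [5,7] uncovered → point at 7; [9,13] uncovered → point at 13; [15,16] uncovered → point at 16.
Points: 2, 7, 13, 16 (4 total).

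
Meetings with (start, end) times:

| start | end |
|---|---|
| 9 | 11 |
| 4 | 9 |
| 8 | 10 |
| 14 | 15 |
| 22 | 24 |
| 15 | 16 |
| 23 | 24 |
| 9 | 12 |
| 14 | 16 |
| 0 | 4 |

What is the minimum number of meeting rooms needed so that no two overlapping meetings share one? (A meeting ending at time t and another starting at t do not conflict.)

Events (time:±→running): 0:+→1 4:-→0 4:+→1 8:+→2 9:-→1 9:+→2 9:+→3 … peak 3.

3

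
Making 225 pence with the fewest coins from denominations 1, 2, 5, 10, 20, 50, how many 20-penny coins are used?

225 = 4×50 + 1×20 + 1×5
Count of 20: 1

1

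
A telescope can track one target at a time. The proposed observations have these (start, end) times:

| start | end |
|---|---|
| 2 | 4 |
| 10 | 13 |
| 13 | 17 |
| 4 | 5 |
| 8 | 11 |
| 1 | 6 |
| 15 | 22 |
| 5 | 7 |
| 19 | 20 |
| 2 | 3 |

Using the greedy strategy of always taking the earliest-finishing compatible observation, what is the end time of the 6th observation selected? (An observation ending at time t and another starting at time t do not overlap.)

20

Sorted by end: (2,3)  (2,4)  (4,5)  (1,6)  (5,7)  (8,11)  (10,13)  (13,17)  (19,20)  (15,22)
take (2,3); skip (2,4); take (4,5); take (5,7); take (8,11); take (13,17); take (19,20).
Selected: (2,3) (4,5) (5,7) (8,11) (13,17) (19,20)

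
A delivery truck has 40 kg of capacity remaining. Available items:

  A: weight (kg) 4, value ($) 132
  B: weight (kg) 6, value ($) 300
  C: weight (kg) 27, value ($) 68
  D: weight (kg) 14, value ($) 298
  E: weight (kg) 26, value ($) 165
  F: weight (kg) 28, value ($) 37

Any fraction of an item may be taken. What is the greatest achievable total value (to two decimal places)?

831.54

Ratios (sorted): B 50.00, A 33.00, D 21.29, E 6.35, C 2.52, F 1.32
take B (6 @ 300); take A (4 @ 132); take D (14 @ 298); take 16/26 of E → 101.54. Capacity used 40/40.
Total value = 831.54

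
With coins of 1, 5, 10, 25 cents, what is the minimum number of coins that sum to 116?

Use the largest denomination that fits, subtract, and repeat.
116 = 4×25 + 1×10 + 1×5 + 1×1
Total coins = 4 + 1 + 1 + 1 = 7

7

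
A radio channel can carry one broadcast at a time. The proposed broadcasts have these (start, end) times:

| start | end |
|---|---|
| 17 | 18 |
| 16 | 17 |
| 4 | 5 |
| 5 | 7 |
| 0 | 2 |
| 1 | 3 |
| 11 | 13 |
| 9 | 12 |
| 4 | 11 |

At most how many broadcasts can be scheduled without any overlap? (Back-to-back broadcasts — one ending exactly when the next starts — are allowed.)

Sort by end time and greedily take each interval whose start is ≥ the last chosen end.
By end time: (0,2), (1,3), (4,5), (5,7), (4,11), (9,12), (11,13), (16,17), (17,18).
Pick (0,2); next start ≥ 2 → (4,5); next start ≥ 5 → (5,7); next start ≥ 7 → (9,12); next start ≥ 12 → (16,17); next start ≥ 17 → (17,18).
Selected 6 broadcasts.

6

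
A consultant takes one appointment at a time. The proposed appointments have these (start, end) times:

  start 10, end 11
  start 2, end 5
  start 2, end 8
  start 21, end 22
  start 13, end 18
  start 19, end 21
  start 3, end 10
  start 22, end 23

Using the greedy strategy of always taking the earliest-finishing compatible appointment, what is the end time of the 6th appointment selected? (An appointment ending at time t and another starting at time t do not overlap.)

Order by finish time; keep every interval that doesn't clash with the previous kept one.
By end time: (2,5), (2,8), (3,10), (10,11), (13,18), (19,21), (21,22), (22,23).
Pick (2,5); next start ≥ 5 → (10,11); next start ≥ 11 → (13,18); next start ≥ 18 → (19,21); next start ≥ 21 → (21,22); next start ≥ 22 → (22,23).
Selected: (2,5) (10,11) (13,18) (19,21) (21,22) (22,23)

23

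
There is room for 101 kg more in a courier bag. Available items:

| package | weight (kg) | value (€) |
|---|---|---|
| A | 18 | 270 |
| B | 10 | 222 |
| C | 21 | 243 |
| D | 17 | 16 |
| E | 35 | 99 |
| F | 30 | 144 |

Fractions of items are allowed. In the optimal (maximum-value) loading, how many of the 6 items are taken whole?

4

Ratios (sorted): B 22.20, A 15.00, C 11.57, F 4.80, E 2.83, D 0.94
take B (10 @ 222); take A (18 @ 270); take C (21 @ 243); take F (30 @ 144); take 22/35 of E → 62.23. Capacity used 101/101.
4 item(s) taken whole; one partial (take 22/35 of E).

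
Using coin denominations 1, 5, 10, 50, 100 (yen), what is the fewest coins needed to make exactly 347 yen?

347 − 3×100→47 − 4×10→7 − 1×5→2 − 2×1→0
Total coins = 3 + 4 + 1 + 2 = 10

10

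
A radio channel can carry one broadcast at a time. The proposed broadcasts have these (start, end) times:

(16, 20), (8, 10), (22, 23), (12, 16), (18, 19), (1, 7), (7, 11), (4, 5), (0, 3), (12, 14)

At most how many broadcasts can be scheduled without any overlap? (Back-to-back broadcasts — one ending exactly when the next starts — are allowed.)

By end time: (0,3), (4,5), (1,7), (8,10), (7,11), (12,14), (12,16), (18,19), (16,20), (22,23).
Pick (0,3); next start ≥ 3 → (4,5); next start ≥ 5 → (8,10); next start ≥ 10 → (12,14); next start ≥ 14 → (18,19); next start ≥ 19 → (22,23).
Selected 6 broadcasts.

6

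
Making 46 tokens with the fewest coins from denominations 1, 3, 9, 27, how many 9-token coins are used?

Use the largest denomination that fits, subtract, and repeat.
46 − 1×27→19 − 2×9→1 − 1×1→0
Count of 9: 2

2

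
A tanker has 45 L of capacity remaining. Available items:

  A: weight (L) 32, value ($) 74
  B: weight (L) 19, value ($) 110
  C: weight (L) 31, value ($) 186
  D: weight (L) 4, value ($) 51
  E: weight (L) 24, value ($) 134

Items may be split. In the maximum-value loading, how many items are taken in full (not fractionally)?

Order: D (51/4=12.75) > C (186/31=6.00) > B (110/19=5.79) > E (134/24=5.58) > A (74/32=2.31)
Fill: take D (4 @ 51) → take C (31 @ 186) → take 10/19 of B → 57.89; 45/45 used.
2 item(s) taken whole; one partial (take 10/19 of B).

2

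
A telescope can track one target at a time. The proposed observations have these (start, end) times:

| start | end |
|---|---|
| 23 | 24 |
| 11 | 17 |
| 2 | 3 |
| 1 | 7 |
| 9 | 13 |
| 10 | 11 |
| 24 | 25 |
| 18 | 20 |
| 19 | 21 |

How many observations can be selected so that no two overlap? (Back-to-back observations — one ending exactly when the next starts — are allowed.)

6

Sorted by end: (2,3)  (1,7)  (10,11)  (9,13)  (11,17)  (18,20)  (19,21)  (23,24)  (24,25)
take (2,3); take (10,11); take (11,17); take (18,20); skip (19,21); take (23,24); take (24,25).
Selected 6 observations.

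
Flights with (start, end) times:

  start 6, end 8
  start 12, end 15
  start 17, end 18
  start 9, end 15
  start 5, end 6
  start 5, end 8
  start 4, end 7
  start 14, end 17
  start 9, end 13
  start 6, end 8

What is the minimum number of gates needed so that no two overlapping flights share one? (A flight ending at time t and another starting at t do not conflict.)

4

Events (time:±→running): 4:+→1 5:+→2 5:+→3 6:-→2 6:+→3 6:+→4 … peak 4.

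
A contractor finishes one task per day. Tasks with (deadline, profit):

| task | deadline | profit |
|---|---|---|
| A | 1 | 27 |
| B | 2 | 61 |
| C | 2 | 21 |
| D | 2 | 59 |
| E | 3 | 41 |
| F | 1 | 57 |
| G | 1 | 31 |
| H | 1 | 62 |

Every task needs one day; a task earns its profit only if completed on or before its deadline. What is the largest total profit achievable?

164

By profit: H(d1,62), B(d2,61), D(d2,59), F(d1,57), E(d3,41), G(d1,31), A(d1,27), C(d2,21)
H→slot 1; B→slot 2; D skipped; F skipped; E→slot 3; G skipped; A skipped; C skipped.
Profit = 62 + 61 + 41 = 164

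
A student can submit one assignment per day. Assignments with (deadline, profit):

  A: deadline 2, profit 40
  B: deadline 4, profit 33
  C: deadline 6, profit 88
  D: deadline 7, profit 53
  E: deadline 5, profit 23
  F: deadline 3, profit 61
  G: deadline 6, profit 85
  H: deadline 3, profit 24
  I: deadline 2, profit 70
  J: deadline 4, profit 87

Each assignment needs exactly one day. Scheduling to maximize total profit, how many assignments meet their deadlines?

Sort by profit descending; place each in the latest free slot ≤ its deadline.
Profit order: C=88 J=87 G=85 I=70 F=61 D=53 A=40 B=33 H=24 E=23
Assign: C→slot 6, J→slot 4, G→slot 5, I→slot 2, F→slot 3, D→slot 7, A→slot 1, B skipped, H skipped, E skipped.
Slots: [1:A] [2:I] [3:F] [4:J] [5:G] [6:C] [7:D]
7 of 10 scheduled.

7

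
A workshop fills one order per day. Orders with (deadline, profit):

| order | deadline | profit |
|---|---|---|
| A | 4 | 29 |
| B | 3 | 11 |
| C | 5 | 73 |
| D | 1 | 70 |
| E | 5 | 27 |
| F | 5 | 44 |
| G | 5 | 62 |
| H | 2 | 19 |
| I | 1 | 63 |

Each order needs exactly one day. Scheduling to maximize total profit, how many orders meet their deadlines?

5

Take jobs in profit order; each goes to the latest open slot no later than its deadline.
Profit order: C=73 D=70 I=63 G=62 F=44 A=29 E=27 H=19 B=11
Assign: C→slot 5, D→slot 1, I skipped, G→slot 4, F→slot 3, A→slot 2, E skipped, H skipped, B skipped.
Slots: [1:D] [2:A] [3:F] [4:G] [5:C]
5 of 9 scheduled.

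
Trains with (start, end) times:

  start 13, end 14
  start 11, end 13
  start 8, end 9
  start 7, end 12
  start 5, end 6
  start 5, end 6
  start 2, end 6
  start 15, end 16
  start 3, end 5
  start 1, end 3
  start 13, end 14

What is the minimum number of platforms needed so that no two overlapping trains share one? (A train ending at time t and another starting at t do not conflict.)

Events (time:±→running): 1:+→1 2:+→2 3:-→1 3:+→2 5:-→1 5:+→2 5:+→3 … peak 3.

3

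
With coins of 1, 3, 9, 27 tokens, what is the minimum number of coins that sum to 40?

40 = 1×27 + 1×9 + 1×3 + 1×1
Total coins = 1 + 1 + 1 + 1 = 4

4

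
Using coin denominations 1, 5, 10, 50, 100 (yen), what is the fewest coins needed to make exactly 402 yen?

402 − 4×100→2 − 2×1→0
Total coins = 4 + 2 = 6

6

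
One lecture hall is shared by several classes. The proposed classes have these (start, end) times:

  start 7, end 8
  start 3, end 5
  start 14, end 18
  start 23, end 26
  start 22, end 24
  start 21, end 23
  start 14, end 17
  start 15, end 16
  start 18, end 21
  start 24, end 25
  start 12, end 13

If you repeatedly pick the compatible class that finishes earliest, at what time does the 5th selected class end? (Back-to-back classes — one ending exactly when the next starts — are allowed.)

21

Sorted by end: (3,5)  (7,8)  (12,13)  (15,16)  (14,17)  (14,18)  (18,21)  (21,23)  (22,24)  (24,25)  (23,26)
take (3,5); take (7,8); take (12,13); take (15,16); skip (14,17); take (18,21); take (21,23); skip (22,24); take (24,25).
Selected: (3,5) (7,8) (12,13) (15,16) (18,21) (21,23) (24,25)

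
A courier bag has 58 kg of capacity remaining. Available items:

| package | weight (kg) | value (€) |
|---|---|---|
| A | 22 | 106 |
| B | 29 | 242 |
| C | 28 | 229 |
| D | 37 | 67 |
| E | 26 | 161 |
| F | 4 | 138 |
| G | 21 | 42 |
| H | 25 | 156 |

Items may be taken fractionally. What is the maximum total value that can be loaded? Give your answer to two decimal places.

Sort by value per unit weight and fill in that order.
Ratios (sorted): F 34.50, B 8.34, C 8.18, H 6.24, E 6.19, A 4.82, G 2.00, D 1.81
take F (4 @ 138); take B (29 @ 242); take 25/28 of C → 204.46. Capacity used 58/58.
Total value = 584.46

584.46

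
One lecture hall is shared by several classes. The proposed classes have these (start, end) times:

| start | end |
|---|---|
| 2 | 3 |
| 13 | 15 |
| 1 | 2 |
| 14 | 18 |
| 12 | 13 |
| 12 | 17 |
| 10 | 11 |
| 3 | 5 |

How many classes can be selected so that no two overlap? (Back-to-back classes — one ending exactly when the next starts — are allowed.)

Sort by end time and greedily take each interval whose start is ≥ the last chosen end.
By end time: (1,2), (2,3), (3,5), (10,11), (12,13), (13,15), (12,17), (14,18).
Pick (1,2); next start ≥ 2 → (2,3); next start ≥ 3 → (3,5); next start ≥ 5 → (10,11); next start ≥ 11 → (12,13); next start ≥ 13 → (13,15).
Selected 6 classes.

6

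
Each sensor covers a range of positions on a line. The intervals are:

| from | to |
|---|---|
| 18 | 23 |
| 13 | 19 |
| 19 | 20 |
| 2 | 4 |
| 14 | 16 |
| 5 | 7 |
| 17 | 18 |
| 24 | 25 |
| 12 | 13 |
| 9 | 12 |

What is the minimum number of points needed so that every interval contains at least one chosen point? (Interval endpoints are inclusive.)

7

Sort by right endpoint; whenever an interval is uncovered, place a point at its right end.
Sorted: [2,4] [5,7] [9,12] [12,13] [14,16] [17,18] [13,19] [19,20] [18,23] [24,25]
{[2,4]} hit by 4; {[5,7]} hit by 7; {[9,12],[12,13]} hit by 12; {[14,16]} hit by 16; {[17,18],[13,19]} hit by 18; {[19,20],[18,23]} hit by 20; {[24,25]} hit by 25.
Points: 4, 7, 12, 16, 18, 20, 25 (7 total).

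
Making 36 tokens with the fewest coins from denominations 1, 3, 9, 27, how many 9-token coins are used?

Greedy: take as many of the largest coin as possible, then repeat with the remainder.
36 = 1×27 + 1×9
Count of 9: 1

1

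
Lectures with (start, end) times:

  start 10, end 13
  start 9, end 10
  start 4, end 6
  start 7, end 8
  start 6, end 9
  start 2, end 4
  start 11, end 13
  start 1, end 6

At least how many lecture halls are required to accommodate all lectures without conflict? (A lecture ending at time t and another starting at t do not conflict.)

The answer is the maximum number of intervals overlapping at any instant.
Events (time:±→running): 1:+→1 2:+→2 … peak 2.

2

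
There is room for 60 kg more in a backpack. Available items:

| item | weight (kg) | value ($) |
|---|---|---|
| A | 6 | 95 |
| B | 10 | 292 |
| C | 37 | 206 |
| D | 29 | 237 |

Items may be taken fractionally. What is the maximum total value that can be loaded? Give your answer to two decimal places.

707.51

Sort by value per unit weight and fill in that order.
Order: B (292/10=29.20) > A (95/6=15.83) > D (237/29=8.17) > C (206/37=5.57)
Fill: take B (10 @ 292) → take A (6 @ 95) → take D (29 @ 237) → take 15/37 of C → 83.51; 60/60 used.
Total value = 707.51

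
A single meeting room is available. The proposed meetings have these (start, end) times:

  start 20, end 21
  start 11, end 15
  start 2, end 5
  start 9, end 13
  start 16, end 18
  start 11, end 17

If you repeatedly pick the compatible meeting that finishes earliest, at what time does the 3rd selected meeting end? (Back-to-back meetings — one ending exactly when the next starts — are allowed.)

18

Sorted by end: (2,5)  (9,13)  (11,15)  (11,17)  (16,18)  (20,21)
take (2,5); take (9,13); skip (11,17); take (16,18); take (20,21).
Selected: (2,5) (9,13) (16,18) (20,21)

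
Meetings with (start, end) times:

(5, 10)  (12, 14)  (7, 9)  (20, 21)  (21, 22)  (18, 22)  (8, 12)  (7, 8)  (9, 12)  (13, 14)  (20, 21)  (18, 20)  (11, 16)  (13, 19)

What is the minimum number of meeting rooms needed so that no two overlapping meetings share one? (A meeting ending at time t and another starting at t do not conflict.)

4

Events (time:±→running): 5:+→1 7:+→2 7:+→3 8:-→2 8:+→3 9:-→2 9:+→3 10:-→2 11:+→3 12:-→2 12:-→1 12:+→2 13:+→3 13:+→4 … peak 4.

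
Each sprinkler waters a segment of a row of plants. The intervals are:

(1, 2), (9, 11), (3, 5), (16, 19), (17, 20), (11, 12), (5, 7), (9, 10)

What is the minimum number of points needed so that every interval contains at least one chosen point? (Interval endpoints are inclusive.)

Process intervals by earliest right end; each time one isn't hit yet, stab at its right endpoint.
Sorted: [1,2] [3,5] [5,7] [9,10] [9,11] [11,12] [16,19] [17,20]
{[1,2]} hit by 2; {[3,5],[5,7]} hit by 5; {[9,10],[9,11]} hit by 10; {[11,12]} hit by 12; {[16,19],[17,20]} hit by 19.
Points: 2, 5, 10, 12, 19 (5 total).

5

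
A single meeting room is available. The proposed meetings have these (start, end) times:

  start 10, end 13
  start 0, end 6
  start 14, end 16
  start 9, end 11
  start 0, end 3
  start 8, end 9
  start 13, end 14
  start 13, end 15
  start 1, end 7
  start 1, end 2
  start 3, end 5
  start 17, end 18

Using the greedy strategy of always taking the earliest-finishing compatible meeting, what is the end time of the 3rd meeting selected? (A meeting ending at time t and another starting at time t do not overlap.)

9

Greedy by earliest finish: after sorting by end time, pick each interval compatible with the last pick.
By end time: (1,2), (0,3), (3,5), (0,6), (1,7), (8,9), (9,11), (10,13), (13,14), (13,15), (14,16), (17,18).
Pick (1,2); next start ≥ 2 → (3,5); next start ≥ 5 → (8,9); next start ≥ 9 → (9,11); next start ≥ 11 → (13,14); next start ≥ 14 → (14,16); next start ≥ 16 → (17,18).
Selected: (1,2) (3,5) (8,9) (9,11) (13,14) (14,16) (17,18)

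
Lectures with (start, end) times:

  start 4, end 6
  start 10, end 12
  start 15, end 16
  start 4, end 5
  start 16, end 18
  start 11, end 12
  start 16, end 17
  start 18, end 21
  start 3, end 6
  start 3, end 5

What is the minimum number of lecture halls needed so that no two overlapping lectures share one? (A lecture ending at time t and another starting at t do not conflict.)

4

Count concurrent intervals with a sweep; the peak is the room count.
Events (time:±→running): 3:+→1 3:+→2 4:+→3 4:+→4 … peak 4.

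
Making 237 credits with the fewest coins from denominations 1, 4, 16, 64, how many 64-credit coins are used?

3

Greedy: take as many of the largest coin as possible, then repeat with the remainder.
237 = 3×64 + 2×16 + 3×4 + 1×1
Count of 64: 3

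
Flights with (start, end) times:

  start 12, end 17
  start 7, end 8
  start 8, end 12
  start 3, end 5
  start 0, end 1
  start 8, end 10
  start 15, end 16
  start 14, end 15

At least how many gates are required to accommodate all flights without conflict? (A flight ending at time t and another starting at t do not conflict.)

2

The answer is the maximum number of intervals overlapping at any instant.
Events (time:±→running): 0:+→1 1:-→0 3:+→1 5:-→0 7:+→1 8:-→0 8:+→1 8:+→2 … peak 2.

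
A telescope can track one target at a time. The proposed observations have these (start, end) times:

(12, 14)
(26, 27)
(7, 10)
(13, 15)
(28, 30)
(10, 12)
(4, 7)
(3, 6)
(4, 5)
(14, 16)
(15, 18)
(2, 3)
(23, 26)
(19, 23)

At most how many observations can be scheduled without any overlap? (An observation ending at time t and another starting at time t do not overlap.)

By end time: (2,3), (4,5), (3,6), (4,7), (7,10), (10,12), (12,14), (13,15), (14,16), (15,18), (19,23), (23,26), (26,27), (28,30).
Pick (2,3); next start ≥ 3 → (4,5); next start ≥ 5 → (7,10); next start ≥ 10 → (10,12); next start ≥ 12 → (12,14); next start ≥ 14 → (14,16); next start ≥ 16 → (19,23); next start ≥ 23 → (23,26); next start ≥ 26 → (26,27); next start ≥ 27 → (28,30).
Selected 10 observations.

10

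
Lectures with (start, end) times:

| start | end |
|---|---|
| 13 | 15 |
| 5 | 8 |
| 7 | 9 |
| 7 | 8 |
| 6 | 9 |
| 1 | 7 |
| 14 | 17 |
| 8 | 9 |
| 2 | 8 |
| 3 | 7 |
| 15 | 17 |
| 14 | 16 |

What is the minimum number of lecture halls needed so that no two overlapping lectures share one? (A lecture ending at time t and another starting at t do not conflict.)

Count concurrent intervals with a sweep; the peak is the room count.
starts: [1, 2, 3, 5, 6, 7, 7, 8, 13, 14, 14, 15]
ends:   [7, 7, 8, 8, 8, 9, 9, 9, 15, 16, 17, 17]
s1→1 s2→2 s3→3 s5→4 s6→5  — peak 5.

5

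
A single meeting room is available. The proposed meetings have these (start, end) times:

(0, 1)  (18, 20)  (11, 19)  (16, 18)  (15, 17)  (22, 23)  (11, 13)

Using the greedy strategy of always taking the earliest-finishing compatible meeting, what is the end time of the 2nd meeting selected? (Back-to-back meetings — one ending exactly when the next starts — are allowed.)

13

Order by finish time; keep every interval that doesn't clash with the previous kept one.
By end time: (0,1), (11,13), (15,17), (16,18), (11,19), (18,20), (22,23).
Pick (0,1); next start ≥ 1 → (11,13); next start ≥ 13 → (15,17); next start ≥ 17 → (18,20); next start ≥ 20 → (22,23).
Selected: (0,1) (11,13) (15,17) (18,20) (22,23)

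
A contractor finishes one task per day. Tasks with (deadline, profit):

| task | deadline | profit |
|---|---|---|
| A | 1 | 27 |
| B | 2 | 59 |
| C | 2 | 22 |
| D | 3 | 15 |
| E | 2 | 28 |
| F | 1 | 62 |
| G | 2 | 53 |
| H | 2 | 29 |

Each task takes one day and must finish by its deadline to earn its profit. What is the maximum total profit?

Sort by profit descending; place each in the latest free slot ≤ its deadline.
By profit: F(d1,62), B(d2,59), G(d2,53), H(d2,29), E(d2,28), A(d1,27), C(d2,22), D(d3,15)
F→slot 1; B→slot 2; G skipped; H skipped; E skipped; A skipped; C skipped; D→slot 3.
Profit = 62 + 59 + 15 = 136

136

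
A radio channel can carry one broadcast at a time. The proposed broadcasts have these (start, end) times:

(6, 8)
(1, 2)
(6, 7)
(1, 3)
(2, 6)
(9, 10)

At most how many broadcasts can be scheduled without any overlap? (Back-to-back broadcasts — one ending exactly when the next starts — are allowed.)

4

Greedy by earliest finish: after sorting by end time, pick each interval compatible with the last pick.
By end time: (1,2), (1,3), (2,6), (6,7), (6,8), (9,10).
Pick (1,2); next start ≥ 2 → (2,6); next start ≥ 6 → (6,7); next start ≥ 7 → (9,10).
Selected 4 broadcasts.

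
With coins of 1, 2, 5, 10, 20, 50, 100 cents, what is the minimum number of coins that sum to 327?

327 = 3×100 + 1×20 + 1×5 + 1×2
Total coins = 3 + 1 + 1 + 1 = 6

6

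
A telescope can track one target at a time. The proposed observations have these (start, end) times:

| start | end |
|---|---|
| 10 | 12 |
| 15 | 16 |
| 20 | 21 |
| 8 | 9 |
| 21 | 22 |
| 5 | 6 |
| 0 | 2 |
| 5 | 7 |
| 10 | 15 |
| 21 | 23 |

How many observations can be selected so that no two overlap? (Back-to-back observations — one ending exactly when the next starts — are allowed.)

7

Sort by end time and greedily take each interval whose start is ≥ the last chosen end.
By end time: (0,2), (5,6), (5,7), (8,9), (10,12), (10,15), (15,16), (20,21), (21,22), (21,23).
Pick (0,2); next start ≥ 2 → (5,6); next start ≥ 6 → (8,9); next start ≥ 9 → (10,12); next start ≥ 12 → (15,16); next start ≥ 16 → (20,21); next start ≥ 21 → (21,22).
Selected 7 observations.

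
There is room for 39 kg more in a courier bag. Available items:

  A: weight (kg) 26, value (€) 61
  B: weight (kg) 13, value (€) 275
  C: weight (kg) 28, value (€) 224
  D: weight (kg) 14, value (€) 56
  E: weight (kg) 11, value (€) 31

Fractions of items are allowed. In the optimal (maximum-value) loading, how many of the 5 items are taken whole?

Greedy by value/weight ratio, highest first.
Ratios (sorted): B 21.15, C 8.00, D 4.00, E 2.82, A 2.35
take B (13 @ 275); take 26/28 of C → 208.00. Capacity used 39/39.
1 item(s) taken whole; one partial (take 26/28 of C).

1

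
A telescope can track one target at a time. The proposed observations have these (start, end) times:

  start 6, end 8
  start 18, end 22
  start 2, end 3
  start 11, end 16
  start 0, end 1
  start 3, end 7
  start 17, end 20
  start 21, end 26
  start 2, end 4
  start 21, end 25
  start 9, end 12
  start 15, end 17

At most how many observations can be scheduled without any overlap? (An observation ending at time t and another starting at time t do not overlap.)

7

Order by finish time; keep every interval that doesn't clash with the previous kept one.
Sorted by end: (0,1)  (2,3)  (2,4)  (3,7)  (6,8)  (9,12)  (11,16)  (15,17)  (17,20)  (18,22)  (21,25)  (21,26)
take (0,1); take (2,3); take (3,7); take (9,12); take (15,17); take (17,20); take (21,25).
Selected 7 observations.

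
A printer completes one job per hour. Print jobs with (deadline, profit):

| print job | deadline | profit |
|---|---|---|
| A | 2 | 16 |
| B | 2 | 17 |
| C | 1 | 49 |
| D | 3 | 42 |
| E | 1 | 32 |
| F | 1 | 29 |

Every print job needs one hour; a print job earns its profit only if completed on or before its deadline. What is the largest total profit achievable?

By profit: C(d1,49), D(d3,42), E(d1,32), F(d1,29), B(d2,17), A(d2,16)
C→slot 1; D→slot 3; E skipped; F skipped; B→slot 2; A skipped.
Profit = 49 + 17 + 42 = 108

108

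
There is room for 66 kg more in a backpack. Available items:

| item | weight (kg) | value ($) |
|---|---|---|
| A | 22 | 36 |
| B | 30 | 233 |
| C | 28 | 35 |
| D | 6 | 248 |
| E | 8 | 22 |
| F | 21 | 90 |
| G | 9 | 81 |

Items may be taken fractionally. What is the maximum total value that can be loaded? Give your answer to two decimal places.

652.00

Sort by value per unit weight and fill in that order.
Ratios (sorted): D 41.33, G 9.00, B 7.77, F 4.29, E 2.75, A 1.64, C 1.25
take D (6 @ 248); take G (9 @ 81); take B (30 @ 233); take F (21 @ 90). Capacity used 66/66.
Total value = 652.00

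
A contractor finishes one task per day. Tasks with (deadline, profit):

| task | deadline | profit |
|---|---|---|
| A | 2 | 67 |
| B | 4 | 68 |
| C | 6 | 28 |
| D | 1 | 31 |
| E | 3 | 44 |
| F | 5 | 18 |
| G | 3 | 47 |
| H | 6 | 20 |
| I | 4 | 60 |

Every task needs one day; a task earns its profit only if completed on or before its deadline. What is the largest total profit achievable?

290

Take jobs in profit order; each goes to the latest open slot no later than its deadline.
By profit: B(d4,68), A(d2,67), I(d4,60), G(d3,47), E(d3,44), D(d1,31), C(d6,28), H(d6,20), F(d5,18)
B→slot 4; A→slot 2; I→slot 3; G→slot 1; E skipped; D skipped; C→slot 6; H→slot 5; F skipped.
Profit = 47 + 67 + 60 + 68 + 20 + 28 = 290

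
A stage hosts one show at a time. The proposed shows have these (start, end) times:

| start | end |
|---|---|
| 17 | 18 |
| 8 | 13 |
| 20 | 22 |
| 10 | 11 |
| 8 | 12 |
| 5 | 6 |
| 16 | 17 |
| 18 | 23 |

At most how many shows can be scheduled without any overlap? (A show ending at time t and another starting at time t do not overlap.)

5

Greedy by earliest finish: after sorting by end time, pick each interval compatible with the last pick.
Sorted by end: (5,6)  (10,11)  (8,12)  (8,13)  (16,17)  (17,18)  (20,22)  (18,23)
take (5,6); take (10,11); skip (8,12); skip (8,13); take (16,17); take (17,18); take (20,22).
Selected 5 shows.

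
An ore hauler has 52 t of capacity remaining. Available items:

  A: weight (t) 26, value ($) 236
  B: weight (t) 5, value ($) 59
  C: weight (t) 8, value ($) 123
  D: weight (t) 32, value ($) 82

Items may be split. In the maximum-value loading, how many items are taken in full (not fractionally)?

Sort by value per unit weight and fill in that order.
Order: C (123/8=15.38) > B (59/5=11.80) > A (236/26=9.08) > D (82/32=2.56)
Fill: take C (8 @ 123) → take B (5 @ 59) → take A (26 @ 236) → take 13/32 of D → 33.31; 52/52 used.
3 item(s) taken whole; one partial (take 13/32 of D).

3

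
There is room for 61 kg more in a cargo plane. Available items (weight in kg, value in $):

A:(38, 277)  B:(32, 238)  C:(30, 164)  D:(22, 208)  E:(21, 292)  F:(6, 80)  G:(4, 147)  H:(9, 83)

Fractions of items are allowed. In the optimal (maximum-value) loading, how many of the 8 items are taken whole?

Ratios (sorted): G 36.75, E 13.90, F 13.33, D 9.45, H 9.22, B 7.44, A 7.29, C 5.47
take G (4 @ 147); take E (21 @ 292); take F (6 @ 80); take D (22 @ 208); take 8/9 of H → 73.78. Capacity used 61/61.
4 item(s) taken whole; one partial (take 8/9 of H).

4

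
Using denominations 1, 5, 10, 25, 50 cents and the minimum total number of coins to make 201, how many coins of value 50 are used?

4

Use the largest denomination that fits, subtract, and repeat.
201 = 4×50 + 1×1
Count of 50: 4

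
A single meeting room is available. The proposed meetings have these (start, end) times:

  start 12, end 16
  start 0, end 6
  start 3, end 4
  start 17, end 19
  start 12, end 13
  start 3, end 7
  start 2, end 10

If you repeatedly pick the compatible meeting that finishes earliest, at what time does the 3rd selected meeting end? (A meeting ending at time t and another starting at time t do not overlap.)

19

Order by finish time; keep every interval that doesn't clash with the previous kept one.
Sorted by end: (3,4)  (0,6)  (3,7)  (2,10)  (12,13)  (12,16)  (17,19)
take (3,4); skip (2,10); take (12,13); skip (12,16); take (17,19).
Selected: (3,4) (12,13) (17,19)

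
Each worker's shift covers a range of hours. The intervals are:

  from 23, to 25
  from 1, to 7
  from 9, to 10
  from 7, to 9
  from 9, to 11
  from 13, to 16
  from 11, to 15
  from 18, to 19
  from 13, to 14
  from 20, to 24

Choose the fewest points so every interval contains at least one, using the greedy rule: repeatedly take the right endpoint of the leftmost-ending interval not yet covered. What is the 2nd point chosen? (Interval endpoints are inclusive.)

10

By right end: [1,7]  [7,9]  [9,10]  [9,11]  [13,14]  [11,15]  [13,16]  [18,19]  [20,24]  [23,25]
[1,7] uncovered → point at 7; [9,10] uncovered → point at 10; [13,14] uncovered → point at 14; [18,19] uncovered → point at 19; [20,24] uncovered → point at 24.
Points: 7, 10, 14, 19, 24 (5 total).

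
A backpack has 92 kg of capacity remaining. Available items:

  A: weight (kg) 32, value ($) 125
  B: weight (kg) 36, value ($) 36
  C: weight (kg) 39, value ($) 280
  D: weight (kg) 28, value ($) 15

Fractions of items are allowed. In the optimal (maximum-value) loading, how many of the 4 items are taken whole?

2

Sort by value per unit weight and fill in that order.
Order: C (280/39=7.18) > A (125/32=3.91) > B (36/36=1.00) > D (15/28=0.54)
Fill: take C (39 @ 280) → take A (32 @ 125) → take 21/36 of B → 21.00; 92/92 used.
2 item(s) taken whole; one partial (take 21/36 of B).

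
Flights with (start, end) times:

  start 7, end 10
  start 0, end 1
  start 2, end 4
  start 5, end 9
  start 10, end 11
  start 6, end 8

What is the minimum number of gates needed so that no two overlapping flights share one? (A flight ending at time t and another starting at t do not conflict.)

Count concurrent intervals with a sweep; the peak is the room count.
Events (time:±→running): 0:+→1 1:-→0 2:+→1 4:-→0 5:+→1 6:+→2 7:+→3 … peak 3.

3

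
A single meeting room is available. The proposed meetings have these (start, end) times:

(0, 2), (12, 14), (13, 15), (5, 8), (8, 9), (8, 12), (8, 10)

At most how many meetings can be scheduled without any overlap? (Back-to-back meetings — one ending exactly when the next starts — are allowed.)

4

Sort by end time and greedily take each interval whose start is ≥ the last chosen end.
Sorted by end: (0,2)  (5,8)  (8,9)  (8,10)  (8,12)  (12,14)  (13,15)
take (0,2); take (5,8); take (8,9); skip (8,12); take (12,14); skip (13,15).
Selected 4 meetings.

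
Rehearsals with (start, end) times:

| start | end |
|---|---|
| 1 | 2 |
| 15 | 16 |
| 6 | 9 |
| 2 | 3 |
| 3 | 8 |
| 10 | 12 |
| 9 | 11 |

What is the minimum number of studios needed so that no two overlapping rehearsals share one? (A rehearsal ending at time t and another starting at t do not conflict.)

2

The answer is the maximum number of intervals overlapping at any instant.
starts: [1, 2, 3, 6, 9, 10, 15]
ends:   [2, 3, 8, 9, 11, 12, 16]
s1→1 e2→0 s2→1 e3→0 s3→1 s6→2  — peak 2.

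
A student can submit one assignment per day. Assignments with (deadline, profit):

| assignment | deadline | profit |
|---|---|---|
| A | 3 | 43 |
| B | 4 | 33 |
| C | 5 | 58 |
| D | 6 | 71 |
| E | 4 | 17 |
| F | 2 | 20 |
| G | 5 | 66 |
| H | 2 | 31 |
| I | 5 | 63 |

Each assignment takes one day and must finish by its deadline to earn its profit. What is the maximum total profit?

334

By profit: D(d6,71), G(d5,66), I(d5,63), C(d5,58), A(d3,43), B(d4,33), H(d2,31), F(d2,20), E(d4,17)
D→slot 6; G→slot 5; I→slot 4; C→slot 3; A→slot 2; B→slot 1; H skipped; F skipped; E skipped.
Profit = 33 + 43 + 58 + 63 + 66 + 71 = 334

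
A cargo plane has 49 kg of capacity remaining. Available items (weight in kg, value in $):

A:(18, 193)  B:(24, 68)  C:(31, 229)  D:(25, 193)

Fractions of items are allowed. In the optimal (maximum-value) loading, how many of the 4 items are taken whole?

Greedy by value/weight ratio, highest first.
Order: A (193/18=10.72) > D (193/25=7.72) > C (229/31=7.39) > B (68/24=2.83)
Fill: take A (18 @ 193) → take D (25 @ 193) → take 6/31 of C → 44.32; 49/49 used.
2 item(s) taken whole; one partial (take 6/31 of C).

2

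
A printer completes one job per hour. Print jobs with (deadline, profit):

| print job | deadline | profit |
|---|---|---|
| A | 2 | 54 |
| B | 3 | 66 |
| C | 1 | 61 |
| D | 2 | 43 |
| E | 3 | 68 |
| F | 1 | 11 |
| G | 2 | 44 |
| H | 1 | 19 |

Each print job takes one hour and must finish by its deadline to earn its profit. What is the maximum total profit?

By profit: E(d3,68), B(d3,66), C(d1,61), A(d2,54), G(d2,44), D(d2,43), H(d1,19), F(d1,11)
E→slot 3; B→slot 2; C→slot 1; A skipped; G skipped; D skipped; H skipped; F skipped.
Profit = 61 + 66 + 68 = 195

195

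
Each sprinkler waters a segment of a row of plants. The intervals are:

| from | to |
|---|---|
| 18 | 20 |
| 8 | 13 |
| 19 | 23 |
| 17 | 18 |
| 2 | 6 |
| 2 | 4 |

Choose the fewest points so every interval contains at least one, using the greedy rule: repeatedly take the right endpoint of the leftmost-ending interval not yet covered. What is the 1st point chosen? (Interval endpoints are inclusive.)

4

By right end: [2,4]  [2,6]  [8,13]  [17,18]  [18,20]  [19,23]
[2,4] uncovered → point at 4; [8,13] uncovered → point at 13; [17,18] uncovered → point at 18; [19,23] uncovered → point at 23.
Points: 4, 13, 18, 23 (4 total).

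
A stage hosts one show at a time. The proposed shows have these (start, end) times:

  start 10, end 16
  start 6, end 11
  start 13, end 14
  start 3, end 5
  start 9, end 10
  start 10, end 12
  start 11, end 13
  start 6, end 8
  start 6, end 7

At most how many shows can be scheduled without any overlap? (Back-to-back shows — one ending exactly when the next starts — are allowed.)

Greedy by earliest finish: after sorting by end time, pick each interval compatible with the last pick.
Sorted by end: (3,5)  (6,7)  (6,8)  (9,10)  (6,11)  (10,12)  (11,13)  (13,14)  (10,16)
take (3,5); take (6,7); take (9,10); take (10,12); take (13,14).
Selected 5 shows.

5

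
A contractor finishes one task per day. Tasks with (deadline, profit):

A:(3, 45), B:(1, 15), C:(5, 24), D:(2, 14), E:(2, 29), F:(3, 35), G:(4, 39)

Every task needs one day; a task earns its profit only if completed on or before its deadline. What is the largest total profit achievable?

Take jobs in profit order; each goes to the latest open slot no later than its deadline.
By profit: A(d3,45), G(d4,39), F(d3,35), E(d2,29), C(d5,24), B(d1,15), D(d2,14)
A→slot 3; G→slot 4; F→slot 2; E→slot 1; C→slot 5; B skipped; D skipped.
Profit = 29 + 35 + 45 + 39 + 24 = 172

172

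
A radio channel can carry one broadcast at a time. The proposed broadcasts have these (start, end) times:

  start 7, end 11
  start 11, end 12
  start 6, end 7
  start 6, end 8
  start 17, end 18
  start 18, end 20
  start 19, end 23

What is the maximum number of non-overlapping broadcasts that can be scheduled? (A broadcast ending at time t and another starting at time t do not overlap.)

5

Order by finish time; keep every interval that doesn't clash with the previous kept one.
By end time: (6,7), (6,8), (7,11), (11,12), (17,18), (18,20), (19,23).
Pick (6,7); next start ≥ 7 → (7,11); next start ≥ 11 → (11,12); next start ≥ 12 → (17,18); next start ≥ 18 → (18,20).
Selected 5 broadcasts.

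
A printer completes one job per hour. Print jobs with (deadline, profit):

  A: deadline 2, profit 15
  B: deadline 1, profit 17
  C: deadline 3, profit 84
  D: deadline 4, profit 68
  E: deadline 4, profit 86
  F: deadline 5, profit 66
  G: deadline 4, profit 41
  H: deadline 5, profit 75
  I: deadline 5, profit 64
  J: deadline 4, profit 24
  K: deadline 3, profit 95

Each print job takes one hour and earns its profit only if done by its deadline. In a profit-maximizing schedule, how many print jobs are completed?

5

Sort by profit descending; place each in the latest free slot ≤ its deadline.
By profit: K(d3,95), E(d4,86), C(d3,84), H(d5,75), D(d4,68), F(d5,66), I(d5,64), G(d4,41), J(d4,24), B(d1,17), A(d2,15)
K→slot 3; E→slot 4; C→slot 2; H→slot 5; D→slot 1; F skipped; I skipped; G skipped; J skipped; B skipped; A skipped.
5 of 11 scheduled.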